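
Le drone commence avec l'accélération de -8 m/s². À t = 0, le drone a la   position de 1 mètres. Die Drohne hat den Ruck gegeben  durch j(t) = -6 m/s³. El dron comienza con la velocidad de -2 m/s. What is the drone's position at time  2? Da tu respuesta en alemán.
Wir müssen die Stammfunktion unserer Gleichung für den Ruck j(t) = -6 3-mal finden. Das Integral von dem Ruck ist die Beschleunigung. Mit a(0) = -8 erhalten wir a(t) = -6·t - 8. Die Stammfunktion von der Beschleunigung, mit v(0) = -2, ergibt die Geschwindigkeit: v(t) = -3·t^2 - 8·t - 2. Das Integral von der Geschwindigkeit, mit x(0) = 1, ergibt die Position: x(t) = -t^3 - 4·t^2 - 2·t + 1. Mit x(t) = -t^3 - 4·t^2 - 2·t + 1 und Einsetzen von t = 2, finden wir x = -27.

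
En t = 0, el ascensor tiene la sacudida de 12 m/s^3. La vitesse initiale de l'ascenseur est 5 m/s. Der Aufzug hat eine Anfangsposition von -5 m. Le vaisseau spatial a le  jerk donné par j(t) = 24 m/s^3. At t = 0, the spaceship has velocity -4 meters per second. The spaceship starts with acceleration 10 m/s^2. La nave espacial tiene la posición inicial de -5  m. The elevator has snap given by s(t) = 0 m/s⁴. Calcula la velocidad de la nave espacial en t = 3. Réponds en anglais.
To solve this, we need to take 2 antiderivatives of our jerk equation j(t) = 24. The integral of jerk is acceleration. Using a(0) = 10, we get a(t) = 24·t + 10. The antiderivative of acceleration is velocity. Using v(0) = -4, we get v(t) = 12·t^2 + 10·t - 4. From the given velocity equation v(t) = 12·t^2 + 10·t - 4, we substitute t = 3 to get v = 134.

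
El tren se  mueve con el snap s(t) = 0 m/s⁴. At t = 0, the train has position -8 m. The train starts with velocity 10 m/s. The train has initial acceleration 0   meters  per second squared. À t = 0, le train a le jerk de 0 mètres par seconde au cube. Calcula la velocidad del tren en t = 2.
Necesitamos integrar nuestra ecuación del snap s(t) = 0 3 veces. Tomando ∫s(t)dt y aplicando j(0) = 0, encontramos j(t) = 0. Integrando la sacudida y usando la condición inicial a(0) = 0, obtenemos a(t) = 0. La integral de la aceleración es la velocidad. Usando v(0) = 10, obtenemos v(t) = 10. Usando v(t) = 10 y sustituyendo t = 2, encontramos v = 10.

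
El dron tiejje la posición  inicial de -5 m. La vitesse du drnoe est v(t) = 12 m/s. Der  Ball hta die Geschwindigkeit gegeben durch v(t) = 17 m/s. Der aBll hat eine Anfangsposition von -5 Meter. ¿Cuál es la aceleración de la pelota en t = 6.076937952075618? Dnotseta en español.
Para resolver esto, necesitamos tomar 1 derivada de nuestra ecuación de la velocidad v(t) = 17. Tomando d/dt de v(t), encontramos a(t) = 0. Tenemos la aceleración a(t) = 0. Sustituyendo t = 6.076937952075618: a(6.076937952075618) = 0.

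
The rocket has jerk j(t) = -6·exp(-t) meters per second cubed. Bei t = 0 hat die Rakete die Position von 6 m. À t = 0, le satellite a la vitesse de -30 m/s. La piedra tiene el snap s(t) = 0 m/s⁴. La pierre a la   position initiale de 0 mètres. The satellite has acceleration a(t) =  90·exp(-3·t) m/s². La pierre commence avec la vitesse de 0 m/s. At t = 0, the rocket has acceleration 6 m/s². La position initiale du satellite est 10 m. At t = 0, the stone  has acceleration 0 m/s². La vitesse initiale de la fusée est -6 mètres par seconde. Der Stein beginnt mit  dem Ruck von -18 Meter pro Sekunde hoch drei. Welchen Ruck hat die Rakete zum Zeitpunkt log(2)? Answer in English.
Using j(t) = -6·exp(-t) and substituting t = log(2), we find j = -3.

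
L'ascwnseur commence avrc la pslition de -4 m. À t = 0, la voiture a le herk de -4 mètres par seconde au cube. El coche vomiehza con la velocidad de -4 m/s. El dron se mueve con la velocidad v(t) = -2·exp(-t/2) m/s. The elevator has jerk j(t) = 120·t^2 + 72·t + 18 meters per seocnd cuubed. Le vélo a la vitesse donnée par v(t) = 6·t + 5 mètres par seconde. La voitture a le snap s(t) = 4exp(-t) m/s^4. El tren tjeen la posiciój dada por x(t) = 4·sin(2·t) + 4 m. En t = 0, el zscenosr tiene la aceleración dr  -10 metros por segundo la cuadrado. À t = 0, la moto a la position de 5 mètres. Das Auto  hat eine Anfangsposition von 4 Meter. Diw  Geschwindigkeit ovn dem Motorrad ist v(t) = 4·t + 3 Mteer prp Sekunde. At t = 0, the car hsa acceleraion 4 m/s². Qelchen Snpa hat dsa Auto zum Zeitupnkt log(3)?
Wir haben den Snap s(t) = 4·exp(-t). Durch Einsetzen von t = log(3): s(log(3)) = 4/3.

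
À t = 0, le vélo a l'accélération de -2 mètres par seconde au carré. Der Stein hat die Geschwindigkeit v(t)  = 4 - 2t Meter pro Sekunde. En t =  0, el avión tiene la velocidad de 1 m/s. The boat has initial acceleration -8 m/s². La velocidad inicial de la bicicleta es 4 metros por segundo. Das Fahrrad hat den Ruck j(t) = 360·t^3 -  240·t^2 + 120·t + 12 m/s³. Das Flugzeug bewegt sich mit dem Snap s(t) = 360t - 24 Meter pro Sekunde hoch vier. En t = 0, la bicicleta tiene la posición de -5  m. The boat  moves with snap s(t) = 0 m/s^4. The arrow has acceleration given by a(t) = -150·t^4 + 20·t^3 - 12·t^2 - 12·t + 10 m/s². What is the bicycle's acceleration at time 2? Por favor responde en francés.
En partant du jerk j(t) = 360·t^3 - 240·t^2 + 120·t + 12, nous prenons 1 intégrale. La primitive du jerk, avec a(0) = -2, donne l'accélération: a(t) = 90·t^4 - 80·t^3 + 60·t^2 + 12·t - 2. En utilisant a(t) = 90·t^4 - 80·t^3 + 60·t^2 + 12·t - 2 et en substituant t = 2, nous trouvons a = 1062.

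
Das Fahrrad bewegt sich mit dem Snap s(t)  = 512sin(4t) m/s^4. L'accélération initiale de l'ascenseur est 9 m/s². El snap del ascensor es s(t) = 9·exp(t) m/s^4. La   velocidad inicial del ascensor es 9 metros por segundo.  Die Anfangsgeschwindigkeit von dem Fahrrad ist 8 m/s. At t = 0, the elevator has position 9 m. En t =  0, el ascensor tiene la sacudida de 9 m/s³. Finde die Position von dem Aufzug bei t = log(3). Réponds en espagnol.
Partiendo del snap s(t) = 9·exp(t), tomamos 4 integrales. La antiderivada del snap es la sacudida. Usando j(0) = 9, obtenemos j(t) = 9·exp(t). La antiderivada de la sacudida es la aceleración. Usando a(0) = 9, obtenemos a(t) = 9·exp(t). Integrando la aceleración y usando la condición inicial v(0) = 9, obtenemos v(t) = 9·exp(t). Tomando ∫v(t)dt y aplicando x(0) = 9, encontramos x(t) = 9·exp(t). De la ecuación de la posición x(t) = 9·exp(t), sustituimos t = log(3) para obtener x = 27.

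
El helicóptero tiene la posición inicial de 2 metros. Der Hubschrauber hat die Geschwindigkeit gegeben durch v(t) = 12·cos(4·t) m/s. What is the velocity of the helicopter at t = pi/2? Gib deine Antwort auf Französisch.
De l'équation de la vitesse v(t) = 12·cos(4·t), nous substituons t = pi/2 pour obtenir v = 12.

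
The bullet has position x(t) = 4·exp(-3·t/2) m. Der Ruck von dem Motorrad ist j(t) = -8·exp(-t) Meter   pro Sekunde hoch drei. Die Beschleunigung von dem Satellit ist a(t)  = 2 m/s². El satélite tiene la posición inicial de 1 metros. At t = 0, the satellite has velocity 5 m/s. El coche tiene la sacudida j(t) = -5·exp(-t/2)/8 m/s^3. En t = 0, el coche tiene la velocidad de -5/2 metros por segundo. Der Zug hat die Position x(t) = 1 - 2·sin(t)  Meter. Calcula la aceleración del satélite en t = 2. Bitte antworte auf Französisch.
De l'équation de l'accélération a(t) = 2, nous substituons t = 2 pour obtenir a = 2.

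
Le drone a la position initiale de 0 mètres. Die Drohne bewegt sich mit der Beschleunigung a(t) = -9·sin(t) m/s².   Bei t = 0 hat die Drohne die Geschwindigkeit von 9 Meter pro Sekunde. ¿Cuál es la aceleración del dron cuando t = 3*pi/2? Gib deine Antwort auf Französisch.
De l'équation de l'accélération a(t) = -9·sin(t), nous substituons t = 3*pi/2 pour obtenir a = 9.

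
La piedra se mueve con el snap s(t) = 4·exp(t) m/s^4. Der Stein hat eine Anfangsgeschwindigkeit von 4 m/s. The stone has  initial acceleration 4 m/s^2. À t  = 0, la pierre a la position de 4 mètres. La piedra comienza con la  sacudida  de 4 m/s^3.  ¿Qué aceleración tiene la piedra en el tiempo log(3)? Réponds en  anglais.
Starting from snap s(t) = 4·exp(t), we take 2 integrals. Finding the integral of s(t) and using j(0) = 4: j(t) = 4·exp(t). Finding the antiderivative of j(t) and using a(0) = 4: a(t) = 4·exp(t). We have acceleration a(t) = 4·exp(t). Substituting t = log(3): a(log(3)) = 12.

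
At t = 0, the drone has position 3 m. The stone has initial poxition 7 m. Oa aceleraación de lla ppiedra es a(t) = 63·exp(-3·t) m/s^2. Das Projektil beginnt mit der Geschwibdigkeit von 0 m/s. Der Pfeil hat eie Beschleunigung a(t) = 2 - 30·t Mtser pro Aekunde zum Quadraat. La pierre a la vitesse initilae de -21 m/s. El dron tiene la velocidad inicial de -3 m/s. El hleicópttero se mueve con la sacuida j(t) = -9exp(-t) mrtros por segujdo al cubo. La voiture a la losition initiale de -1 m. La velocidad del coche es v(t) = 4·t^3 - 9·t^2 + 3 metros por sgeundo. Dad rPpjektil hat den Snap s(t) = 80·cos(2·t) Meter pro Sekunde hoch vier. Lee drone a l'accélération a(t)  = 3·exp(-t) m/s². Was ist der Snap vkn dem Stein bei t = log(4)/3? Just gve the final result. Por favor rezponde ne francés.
Le snap à t = log(4)/3 est s = 567/4.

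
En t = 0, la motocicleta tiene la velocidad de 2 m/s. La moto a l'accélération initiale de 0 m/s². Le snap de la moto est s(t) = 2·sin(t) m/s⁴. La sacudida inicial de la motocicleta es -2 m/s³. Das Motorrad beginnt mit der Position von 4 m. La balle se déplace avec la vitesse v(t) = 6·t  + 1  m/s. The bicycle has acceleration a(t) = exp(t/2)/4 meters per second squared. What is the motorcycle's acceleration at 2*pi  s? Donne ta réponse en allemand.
Wir müssen unsere Gleichung für den Snap s(t) = 2·sin(t) 2-mal integrieren. Die Stammfunktion von dem Snap ist der Ruck. Mit j(0) = -2 erhalten wir j(t) = -2·cos(t). Durch Integration von dem Ruck und Verwendung der Anfangsbedingung a(0) = 0, erhalten wir a(t) = -2·sin(t). Wir haben die Beschleunigung a(t) = -2·sin(t). Durch Einsetzen von t = 2*pi: a(2*pi) = 0.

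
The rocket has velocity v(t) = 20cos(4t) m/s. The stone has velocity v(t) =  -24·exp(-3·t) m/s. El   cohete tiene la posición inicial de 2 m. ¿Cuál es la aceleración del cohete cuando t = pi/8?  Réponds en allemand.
Um dies zu lösen, müssen wir 1 Ableitung unserer Gleichung für die Geschwindigkeit v(t) = 20·cos(4·t) nehmen. Durch Ableiten von der Geschwindigkeit erhalten wir die Beschleunigung: a(t) = -80·sin(4·t). Wir haben die Beschleunigung a(t) = -80·sin(4·t). Durch Einsetzen von t = pi/8: a(pi/8) = -80.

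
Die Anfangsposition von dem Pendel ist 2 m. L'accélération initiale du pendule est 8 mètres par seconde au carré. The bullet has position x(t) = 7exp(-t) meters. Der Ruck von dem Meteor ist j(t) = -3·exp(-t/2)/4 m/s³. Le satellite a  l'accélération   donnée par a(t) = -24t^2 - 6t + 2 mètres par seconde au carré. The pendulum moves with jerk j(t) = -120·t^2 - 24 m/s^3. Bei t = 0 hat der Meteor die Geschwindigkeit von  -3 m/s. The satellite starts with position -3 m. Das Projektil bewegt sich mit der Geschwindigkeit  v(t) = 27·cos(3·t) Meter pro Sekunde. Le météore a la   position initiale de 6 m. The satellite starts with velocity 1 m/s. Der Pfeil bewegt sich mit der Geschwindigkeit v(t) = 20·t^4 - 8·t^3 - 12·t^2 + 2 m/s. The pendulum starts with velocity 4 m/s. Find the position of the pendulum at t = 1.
Starting from jerk j(t) = -120·t^2 - 24, we take 3 antiderivatives. Taking ∫j(t)dt and applying a(0) = 8, we find a(t) = -40·t^3 - 24·t + 8. Taking ∫a(t)dt and applying v(0) = 4, we find v(t) = -10·t^4 - 12·t^2 + 8·t + 4. Finding the antiderivative of v(t) and using x(0) = 2: x(t) = -2·t^5 - 4·t^3 + 4·t^2 + 4·t + 2. From the given position equation x(t) = -2·t^5 - 4·t^3 + 4·t^2 + 4·t + 2, we substitute t = 1 to get x = 4.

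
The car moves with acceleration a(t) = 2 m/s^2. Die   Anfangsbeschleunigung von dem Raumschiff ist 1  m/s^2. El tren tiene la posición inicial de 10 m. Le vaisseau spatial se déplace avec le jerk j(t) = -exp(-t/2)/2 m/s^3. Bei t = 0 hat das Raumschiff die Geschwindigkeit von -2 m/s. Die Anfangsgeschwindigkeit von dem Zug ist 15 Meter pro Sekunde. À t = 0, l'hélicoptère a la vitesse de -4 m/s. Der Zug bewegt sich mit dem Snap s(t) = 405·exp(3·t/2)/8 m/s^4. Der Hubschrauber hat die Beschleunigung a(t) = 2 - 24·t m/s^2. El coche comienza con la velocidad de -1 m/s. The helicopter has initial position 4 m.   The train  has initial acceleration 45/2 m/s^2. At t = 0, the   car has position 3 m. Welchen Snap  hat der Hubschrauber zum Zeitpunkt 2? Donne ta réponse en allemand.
Um dies zu lösen, müssen wir 2 Ableitungen unserer Gleichung für die Beschleunigung a(t) = 2 - 24·t nehmen. Die Ableitung von der Beschleunigung ergibt den Ruck: j(t) = -24. Durch Ableiten von dem Ruck erhalten wir den Snap: s(t) = 0. Aus der Gleichung für den Snap s(t) = 0, setzen wir t = 2 ein und erhalten s = 0.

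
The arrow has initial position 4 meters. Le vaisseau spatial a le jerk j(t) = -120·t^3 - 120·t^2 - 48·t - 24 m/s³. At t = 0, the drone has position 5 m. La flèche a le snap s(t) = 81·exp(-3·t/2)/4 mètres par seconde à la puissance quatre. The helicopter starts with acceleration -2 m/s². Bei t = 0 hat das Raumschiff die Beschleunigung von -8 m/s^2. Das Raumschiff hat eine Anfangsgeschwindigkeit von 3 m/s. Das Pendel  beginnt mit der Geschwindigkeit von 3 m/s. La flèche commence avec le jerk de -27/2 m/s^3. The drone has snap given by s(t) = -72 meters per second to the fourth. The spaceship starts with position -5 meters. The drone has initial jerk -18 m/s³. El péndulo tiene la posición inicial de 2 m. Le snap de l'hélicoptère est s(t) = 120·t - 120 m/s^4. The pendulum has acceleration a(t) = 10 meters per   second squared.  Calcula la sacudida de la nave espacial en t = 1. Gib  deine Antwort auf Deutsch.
Mit j(t) = -120·t^3 - 120·t^2 - 48·t - 24 und Einsetzen von t = 1, finden wir j = -312.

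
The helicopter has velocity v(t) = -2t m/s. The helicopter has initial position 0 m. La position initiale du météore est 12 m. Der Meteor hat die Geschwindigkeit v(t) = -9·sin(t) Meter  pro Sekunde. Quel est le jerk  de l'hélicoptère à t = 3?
En partant de la vitesse v(t) = -2·t, nous prenons 2 dérivées. La dérivée de la vitesse donne l'accélération: a(t) = -2. En dérivant l'accélération, nous obtenons le jerk: j(t) = 0. Nous avons le jerk j(t) = 0. En substituant t = 3: j(3) = 0.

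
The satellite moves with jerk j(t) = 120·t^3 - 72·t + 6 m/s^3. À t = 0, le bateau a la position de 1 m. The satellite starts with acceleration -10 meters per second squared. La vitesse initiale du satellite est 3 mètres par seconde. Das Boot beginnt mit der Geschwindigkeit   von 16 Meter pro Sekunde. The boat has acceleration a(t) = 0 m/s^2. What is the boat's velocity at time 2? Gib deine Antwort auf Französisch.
Nous devons intégrer notre équation de l'accélération a(t) = 0 1 fois. La primitive de l'accélération est la vitesse. En utilisant v(0) = 16, nous obtenons v(t) = 16. De l'équation de la vitesse v(t) = 16, nous substituons t = 2 pour obtenir v = 16.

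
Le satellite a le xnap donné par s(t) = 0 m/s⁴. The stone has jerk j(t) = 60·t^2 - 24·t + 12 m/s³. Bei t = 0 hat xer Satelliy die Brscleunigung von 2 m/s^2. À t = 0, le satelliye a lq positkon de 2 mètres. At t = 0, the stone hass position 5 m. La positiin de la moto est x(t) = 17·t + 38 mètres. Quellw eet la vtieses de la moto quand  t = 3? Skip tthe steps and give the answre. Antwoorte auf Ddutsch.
Bei t = 3, v = 17.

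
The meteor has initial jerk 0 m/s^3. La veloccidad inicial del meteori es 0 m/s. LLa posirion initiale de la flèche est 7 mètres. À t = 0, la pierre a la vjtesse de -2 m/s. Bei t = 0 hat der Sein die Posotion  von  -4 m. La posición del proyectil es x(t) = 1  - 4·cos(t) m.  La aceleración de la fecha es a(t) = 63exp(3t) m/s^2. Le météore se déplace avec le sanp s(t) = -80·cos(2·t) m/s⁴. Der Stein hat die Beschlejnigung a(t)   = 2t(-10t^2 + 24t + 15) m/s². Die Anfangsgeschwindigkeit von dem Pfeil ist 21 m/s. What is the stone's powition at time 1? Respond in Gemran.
Ausgehend von der Beschleunigung a(t) = 2·t·(-10·t^2 + 24·t + 15), nehmen wir 2 Stammfunktionen. Mit ∫a(t)dt und Anwendung von v(0) = -2, finden wir v(t) = -5·t^4 + 16·t^3 + 15·t^2 - 2. Durch Integration von der Geschwindigkeit und Verwendung der Anfangsbedingung x(0) = -4, erhalten wir x(t) = -t^5 + 4·t^4 + 5·t^3 - 2·t - 4. Aus der Gleichung für die Position x(t) = -t^5 + 4·t^4 + 5·t^3 - 2·t - 4, setzen wir t = 1 ein und erhalten x = 2.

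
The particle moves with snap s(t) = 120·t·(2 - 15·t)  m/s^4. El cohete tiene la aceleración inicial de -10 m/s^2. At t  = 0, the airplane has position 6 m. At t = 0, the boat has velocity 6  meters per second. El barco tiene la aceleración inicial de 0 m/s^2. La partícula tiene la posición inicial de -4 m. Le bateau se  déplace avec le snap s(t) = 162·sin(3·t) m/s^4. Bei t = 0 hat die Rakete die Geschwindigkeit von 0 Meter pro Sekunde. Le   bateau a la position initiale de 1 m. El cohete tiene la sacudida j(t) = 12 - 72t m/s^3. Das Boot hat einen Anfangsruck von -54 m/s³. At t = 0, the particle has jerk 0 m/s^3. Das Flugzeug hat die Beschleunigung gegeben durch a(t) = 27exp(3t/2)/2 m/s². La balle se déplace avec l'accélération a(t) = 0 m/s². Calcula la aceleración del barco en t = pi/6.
Para resolver esto, necesitamos tomar 2 integrales de nuestra ecuación del snap s(t) = 162·sin(3·t). Tomando ∫s(t)dt y aplicando j(0) = -54, encontramos j(t) = -54·cos(3·t). Tomando ∫j(t)dt y aplicando a(0) = 0, encontramos a(t) = -18·sin(3·t). Tenemos la aceleración a(t) = -18·sin(3·t). Sustituyendo t = pi/6: a(pi/6) = -18.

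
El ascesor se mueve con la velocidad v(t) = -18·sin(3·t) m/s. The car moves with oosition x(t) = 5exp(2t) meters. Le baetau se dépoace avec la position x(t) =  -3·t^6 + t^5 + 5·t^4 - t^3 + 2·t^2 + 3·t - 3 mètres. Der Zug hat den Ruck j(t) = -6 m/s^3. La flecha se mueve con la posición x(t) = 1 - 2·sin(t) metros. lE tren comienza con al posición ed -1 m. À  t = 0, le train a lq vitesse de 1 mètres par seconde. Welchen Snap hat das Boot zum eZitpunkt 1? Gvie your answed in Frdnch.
Pour résoudre ceci, nous devons prendre 4 dérivées de notre équation de la position x(t) = -3·t^6 + t^5 + 5·t^4 - t^3 + 2·t^2 + 3·t - 3. En prenant d/dt de x(t), nous trouvons v(t) = -18·t^5 + 5·t^4 + 20·t^3 - 3·t^2 + 4·t + 3. La dérivée de la vitesse donne l'accélération: a(t) = -90·t^4 + 20·t^3 + 60·t^2 - 6·t + 4. En dérivant l'accélération, nous obtenons le jerk: j(t) = -360·t^3 + 60·t^2 + 120·t - 6. En prenant d/dt de j(t), nous trouvons s(t) = -1080·t^2 + 120·t + 120. En utilisant s(t) = -1080·t^2 + 120·t + 120 et en substituant t = 1, nous trouvons s = -840.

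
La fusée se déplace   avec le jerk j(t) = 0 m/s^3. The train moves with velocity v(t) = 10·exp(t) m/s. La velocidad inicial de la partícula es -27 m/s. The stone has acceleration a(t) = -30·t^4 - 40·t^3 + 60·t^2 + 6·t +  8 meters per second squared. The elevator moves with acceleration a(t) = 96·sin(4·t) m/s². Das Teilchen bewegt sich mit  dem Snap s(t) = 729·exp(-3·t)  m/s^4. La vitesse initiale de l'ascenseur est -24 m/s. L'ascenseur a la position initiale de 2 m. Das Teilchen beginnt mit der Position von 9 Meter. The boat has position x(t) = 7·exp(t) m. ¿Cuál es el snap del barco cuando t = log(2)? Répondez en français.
Pour résoudre ceci, nous devons prendre 4 dérivées de notre équation de la position x(t) = 7·exp(t). La dérivée de la position donne la vitesse: v(t) = 7·exp(t). En prenant d/dt de v(t), nous trouvons a(t) = 7·exp(t). En prenant d/dt de a(t), nous trouvons j(t) = 7·exp(t). En prenant d/dt de j(t), nous trouvons s(t) = 7·exp(t). En utilisant s(t) = 7·exp(t) et en substituant t = log(2), nous trouvons s = 14.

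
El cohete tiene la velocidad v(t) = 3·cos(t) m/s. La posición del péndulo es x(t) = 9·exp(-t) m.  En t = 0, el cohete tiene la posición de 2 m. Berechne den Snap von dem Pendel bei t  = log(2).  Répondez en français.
Nous devons dériver notre équation de la position x(t) = 9·exp(-t) 4 fois. La dérivée de la position donne la vitesse: v(t) = -9·exp(-t). En dérivant la vitesse, nous obtenons l'accélération: a(t) = 9·exp(-t). La dérivée de l'accélération donne le jerk: j(t) = -9·exp(-t). La dérivée du jerk donne le snap: s(t) = 9·exp(-t). En utilisant s(t) = 9·exp(-t) et en substituant t = log(2), nous trouvons s = 9/2.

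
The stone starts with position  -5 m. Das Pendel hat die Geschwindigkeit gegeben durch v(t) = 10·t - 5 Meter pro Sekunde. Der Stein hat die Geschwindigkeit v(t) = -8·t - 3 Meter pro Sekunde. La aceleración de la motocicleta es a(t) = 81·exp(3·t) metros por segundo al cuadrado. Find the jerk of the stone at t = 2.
Starting from velocity v(t) = -8·t - 3, we take 2 derivatives. The derivative of velocity gives acceleration: a(t) = -8. Taking d/dt of a(t), we find j(t) = 0. Using j(t) = 0 and substituting t = 2, we find j = 0.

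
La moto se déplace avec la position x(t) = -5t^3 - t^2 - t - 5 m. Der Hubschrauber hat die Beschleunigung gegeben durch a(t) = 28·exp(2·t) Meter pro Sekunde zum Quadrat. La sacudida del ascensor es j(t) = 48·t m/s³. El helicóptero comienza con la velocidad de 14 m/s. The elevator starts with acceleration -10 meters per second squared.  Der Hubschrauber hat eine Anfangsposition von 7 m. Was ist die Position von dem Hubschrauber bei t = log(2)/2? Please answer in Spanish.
Para resolver esto, necesitamos tomar 2 integrales de nuestra ecuación de la aceleración a(t) = 28·exp(2·t). Tomando ∫a(t)dt y aplicando v(0) = 14, encontramos v(t) = 14·exp(2·t). Integrando la velocidad y usando la condición inicial x(0) = 7, obtenemos x(t) = 7·exp(2·t). Tenemos la posición x(t) = 7·exp(2·t). Sustituyendo t = log(2)/2: x(log(2)/2) = 14.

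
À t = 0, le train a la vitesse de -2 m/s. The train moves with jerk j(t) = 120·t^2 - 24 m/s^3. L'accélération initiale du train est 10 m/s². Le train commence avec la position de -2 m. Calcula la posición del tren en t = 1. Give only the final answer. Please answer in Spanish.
La posición en t = 1 es x = -1.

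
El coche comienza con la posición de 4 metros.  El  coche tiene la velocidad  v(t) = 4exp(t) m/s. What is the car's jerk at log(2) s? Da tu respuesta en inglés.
Starting from velocity v(t) = 4·exp(t), we take 2 derivatives. Differentiating velocity, we get acceleration: a(t) = 4·exp(t). Differentiating acceleration, we get jerk: j(t) = 4·exp(t). Using j(t) = 4·exp(t) and substituting t = log(2), we find j = 8.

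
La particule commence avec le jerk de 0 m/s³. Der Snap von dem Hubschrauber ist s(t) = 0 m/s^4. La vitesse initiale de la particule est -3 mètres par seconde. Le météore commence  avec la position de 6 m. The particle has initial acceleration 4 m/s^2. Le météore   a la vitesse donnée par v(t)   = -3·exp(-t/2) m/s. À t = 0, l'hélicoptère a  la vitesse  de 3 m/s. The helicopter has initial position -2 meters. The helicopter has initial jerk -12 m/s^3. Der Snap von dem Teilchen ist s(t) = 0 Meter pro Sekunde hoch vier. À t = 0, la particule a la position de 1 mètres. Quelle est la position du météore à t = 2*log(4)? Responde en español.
Necesitamos integrar nuestra ecuación de la velocidad v(t) = -3·exp(-t/2) 1 vez. Tomando ∫v(t)dt y aplicando x(0) = 6, encontramos x(t) = 6·exp(-t/2). Usando x(t) = 6·exp(-t/2) y sustituyendo t = 2*log(4), encontramos x = 3/2.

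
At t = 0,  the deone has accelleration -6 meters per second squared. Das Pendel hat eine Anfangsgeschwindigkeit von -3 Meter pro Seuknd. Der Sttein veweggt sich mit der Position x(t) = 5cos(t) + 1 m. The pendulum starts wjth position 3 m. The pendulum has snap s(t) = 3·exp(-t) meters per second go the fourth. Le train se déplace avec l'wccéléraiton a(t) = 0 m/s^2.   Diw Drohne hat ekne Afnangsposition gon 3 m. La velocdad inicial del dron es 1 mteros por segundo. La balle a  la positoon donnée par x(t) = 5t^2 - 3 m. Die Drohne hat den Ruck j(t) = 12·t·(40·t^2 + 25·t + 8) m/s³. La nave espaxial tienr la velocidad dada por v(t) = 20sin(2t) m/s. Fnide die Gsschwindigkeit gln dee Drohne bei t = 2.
Wir müssen die Stammfunktion unserer Gleichung für den Ruck j(t) = 12·t·(40·t^2 + 25·t + 8) 2-mal finden. Durch Integration von dem Ruck und Verwendung der Anfangsbedingung a(0) = -6, erhalten wir a(t) = 120·t^4 + 100·t^3 + 48·t^2 - 6. Mit ∫a(t)dt und Anwendung von v(0) = 1, finden wir v(t) = 24·t^5 + 25·t^4 + 16·t^3 - 6·t + 1. Aus der Gleichung für die Geschwindigkeit v(t) = 24·t^5 + 25·t^4 + 16·t^3 - 6·t + 1, setzen wir t = 2 ein und erhalten v = 1285.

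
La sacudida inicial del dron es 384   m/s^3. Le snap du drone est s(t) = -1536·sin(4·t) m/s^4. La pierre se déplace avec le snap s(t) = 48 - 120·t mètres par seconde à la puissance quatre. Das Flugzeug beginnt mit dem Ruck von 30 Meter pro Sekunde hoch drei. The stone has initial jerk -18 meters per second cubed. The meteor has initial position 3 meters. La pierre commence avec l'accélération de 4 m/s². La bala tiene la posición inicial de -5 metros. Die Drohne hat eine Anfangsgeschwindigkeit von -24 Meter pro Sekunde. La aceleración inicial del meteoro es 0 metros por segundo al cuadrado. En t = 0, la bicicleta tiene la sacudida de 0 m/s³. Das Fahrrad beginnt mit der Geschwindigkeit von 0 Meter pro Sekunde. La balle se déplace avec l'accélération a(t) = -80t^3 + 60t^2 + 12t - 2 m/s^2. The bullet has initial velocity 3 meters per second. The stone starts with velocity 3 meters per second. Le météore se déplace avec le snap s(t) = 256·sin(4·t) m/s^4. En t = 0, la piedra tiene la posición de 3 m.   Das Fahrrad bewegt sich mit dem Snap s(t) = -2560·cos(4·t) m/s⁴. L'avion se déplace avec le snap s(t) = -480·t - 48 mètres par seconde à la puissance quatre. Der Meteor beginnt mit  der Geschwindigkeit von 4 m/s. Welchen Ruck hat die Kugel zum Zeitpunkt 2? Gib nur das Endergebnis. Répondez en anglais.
j(2) = -708.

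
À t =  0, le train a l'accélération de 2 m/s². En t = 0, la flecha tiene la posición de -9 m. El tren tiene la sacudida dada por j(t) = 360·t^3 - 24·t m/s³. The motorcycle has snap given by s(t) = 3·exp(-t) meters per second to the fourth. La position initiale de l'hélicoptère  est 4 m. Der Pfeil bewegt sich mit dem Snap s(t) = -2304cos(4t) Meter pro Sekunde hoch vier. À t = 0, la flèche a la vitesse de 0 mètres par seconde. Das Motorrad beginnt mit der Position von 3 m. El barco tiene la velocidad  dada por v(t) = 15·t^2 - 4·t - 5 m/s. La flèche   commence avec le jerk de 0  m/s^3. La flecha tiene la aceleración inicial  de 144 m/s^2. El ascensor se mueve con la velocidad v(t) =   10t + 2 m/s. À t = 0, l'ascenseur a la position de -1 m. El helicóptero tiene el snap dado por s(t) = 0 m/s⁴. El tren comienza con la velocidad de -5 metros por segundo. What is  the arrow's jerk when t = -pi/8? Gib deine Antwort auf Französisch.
En partant du snap s(t) = -2304·cos(4·t), nous prenons 1 intégrale. L'intégrale du snap est le jerk. En utilisant j(0) = 0, nous obtenons j(t) = -576·sin(4·t). En utilisant j(t) = -576·sin(4·t) et en substituant t = -pi/8, nous trouvons j = 576.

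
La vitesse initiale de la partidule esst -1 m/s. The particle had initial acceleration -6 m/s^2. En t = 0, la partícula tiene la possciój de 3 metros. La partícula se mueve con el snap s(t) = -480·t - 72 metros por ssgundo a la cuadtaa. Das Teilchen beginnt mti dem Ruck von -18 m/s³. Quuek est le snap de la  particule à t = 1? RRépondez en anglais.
From the given snap equation s(t) = -480·t - 72, we substitute t = 1 to get s = -552.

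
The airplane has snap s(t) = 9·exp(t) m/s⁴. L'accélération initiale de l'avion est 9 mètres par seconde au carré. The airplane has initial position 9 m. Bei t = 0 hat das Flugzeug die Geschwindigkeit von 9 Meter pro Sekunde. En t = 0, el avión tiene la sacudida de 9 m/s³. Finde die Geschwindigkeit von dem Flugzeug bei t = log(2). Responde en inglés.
We need to integrate our snap equation s(t) = 9·exp(t) 3 times. Finding the antiderivative of s(t) and using j(0) = 9: j(t) = 9·exp(t). The antiderivative of jerk, with a(0) = 9, gives acceleration: a(t) = 9·exp(t). The antiderivative of acceleration, with v(0) = 9, gives velocity: v(t) = 9·exp(t). From the given velocity equation v(t) = 9·exp(t), we substitute t = log(2) to get v = 18.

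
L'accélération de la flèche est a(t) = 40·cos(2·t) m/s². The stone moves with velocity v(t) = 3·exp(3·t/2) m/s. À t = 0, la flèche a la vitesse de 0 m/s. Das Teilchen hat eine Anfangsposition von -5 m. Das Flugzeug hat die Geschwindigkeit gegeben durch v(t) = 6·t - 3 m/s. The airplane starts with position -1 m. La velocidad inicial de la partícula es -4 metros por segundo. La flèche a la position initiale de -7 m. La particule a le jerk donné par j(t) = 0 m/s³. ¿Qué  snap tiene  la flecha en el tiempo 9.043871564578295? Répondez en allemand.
Wir müssen unsere Gleichung für die Beschleunigung a(t) = 40·cos(2·t) 2-mal ableiten. Durch Ableiten von der Beschleunigung erhalten wir den Ruck: j(t) = -80·sin(2·t). Die Ableitung von dem Ruck ergibt den Snap: s(t) = -160·cos(2·t). Wir haben den Snap s(t) = -160·cos(2·t). Durch Einsetzen von t = 9.043871564578295: s(9.043871564578295) = -115.773751822993.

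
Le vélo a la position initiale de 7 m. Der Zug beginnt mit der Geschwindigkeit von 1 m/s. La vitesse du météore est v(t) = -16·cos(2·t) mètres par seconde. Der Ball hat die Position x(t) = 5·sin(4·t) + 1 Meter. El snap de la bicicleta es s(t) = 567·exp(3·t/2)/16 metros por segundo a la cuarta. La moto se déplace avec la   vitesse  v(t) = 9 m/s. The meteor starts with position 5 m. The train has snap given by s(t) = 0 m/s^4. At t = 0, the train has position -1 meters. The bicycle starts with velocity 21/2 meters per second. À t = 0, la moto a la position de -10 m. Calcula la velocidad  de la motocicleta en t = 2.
Tenemos la velocidad v(t) = 9. Sustituyendo t = 2: v(2) = 9.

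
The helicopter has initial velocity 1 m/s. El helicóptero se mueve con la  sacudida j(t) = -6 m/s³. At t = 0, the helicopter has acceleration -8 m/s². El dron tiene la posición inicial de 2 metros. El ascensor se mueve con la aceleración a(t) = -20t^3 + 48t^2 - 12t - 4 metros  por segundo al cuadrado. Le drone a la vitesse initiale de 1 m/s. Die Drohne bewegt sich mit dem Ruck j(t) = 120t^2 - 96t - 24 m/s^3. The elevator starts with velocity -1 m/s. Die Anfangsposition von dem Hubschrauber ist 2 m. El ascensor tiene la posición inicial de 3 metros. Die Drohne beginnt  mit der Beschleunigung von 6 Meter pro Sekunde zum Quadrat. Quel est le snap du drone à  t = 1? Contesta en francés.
Nous devons dériver notre équation du jerk j(t) = 120·t^2 - 96·t - 24 1 fois. En prenant d/dt de j(t), nous trouvons s(t) = 240·t - 96. De l'équation du snap s(t) = 240·t - 96, nous substituons t = 1 pour obtenir s = 144.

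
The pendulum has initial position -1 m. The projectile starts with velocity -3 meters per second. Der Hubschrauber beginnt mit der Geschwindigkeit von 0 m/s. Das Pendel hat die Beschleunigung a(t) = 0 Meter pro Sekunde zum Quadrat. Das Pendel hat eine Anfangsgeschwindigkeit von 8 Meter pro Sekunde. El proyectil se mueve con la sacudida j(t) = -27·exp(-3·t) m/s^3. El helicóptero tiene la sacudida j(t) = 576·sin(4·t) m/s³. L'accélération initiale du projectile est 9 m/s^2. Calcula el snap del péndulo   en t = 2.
Partiendo de la aceleración a(t) = 0, tomamos 2 derivadas. La derivada de la aceleración da la sacudida: j(t) = 0. Derivando la sacudida, obtenemos el snap: s(t) = 0. Tenemos el snap s(t) = 0. Sustituyendo t = 2: s(2) = 0.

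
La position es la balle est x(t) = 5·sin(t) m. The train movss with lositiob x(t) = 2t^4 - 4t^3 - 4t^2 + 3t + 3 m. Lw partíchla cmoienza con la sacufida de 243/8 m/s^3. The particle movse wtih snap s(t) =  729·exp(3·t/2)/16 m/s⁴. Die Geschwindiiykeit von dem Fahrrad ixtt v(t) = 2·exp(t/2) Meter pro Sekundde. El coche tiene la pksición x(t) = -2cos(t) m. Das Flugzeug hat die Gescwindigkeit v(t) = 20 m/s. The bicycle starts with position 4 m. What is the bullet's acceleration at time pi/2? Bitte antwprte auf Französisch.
Nous devons dériver notre équation de la position x(t) = 5·sin(t) 2 fois. En dérivant la position, nous obtenons la vitesse: v(t) = 5·cos(t). En prenant d/dt de v(t), nous trouvons a(t) = -5·sin(t). Nous avons l'accélération a(t) = -5·sin(t). En substituant t = pi/2: a(pi/2) = -5.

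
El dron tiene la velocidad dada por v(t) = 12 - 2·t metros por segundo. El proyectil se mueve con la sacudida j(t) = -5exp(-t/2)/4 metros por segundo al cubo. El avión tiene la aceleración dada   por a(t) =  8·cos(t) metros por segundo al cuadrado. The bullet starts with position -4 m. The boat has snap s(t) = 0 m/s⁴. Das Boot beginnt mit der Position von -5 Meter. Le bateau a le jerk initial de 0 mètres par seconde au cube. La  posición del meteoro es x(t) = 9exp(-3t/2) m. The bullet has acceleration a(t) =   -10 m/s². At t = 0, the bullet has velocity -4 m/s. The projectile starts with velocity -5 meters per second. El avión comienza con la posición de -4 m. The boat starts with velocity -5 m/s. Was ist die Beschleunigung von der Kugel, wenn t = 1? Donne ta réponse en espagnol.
Usando a(t) = -10 y sustituyendo t = 1, encontramos a = -10.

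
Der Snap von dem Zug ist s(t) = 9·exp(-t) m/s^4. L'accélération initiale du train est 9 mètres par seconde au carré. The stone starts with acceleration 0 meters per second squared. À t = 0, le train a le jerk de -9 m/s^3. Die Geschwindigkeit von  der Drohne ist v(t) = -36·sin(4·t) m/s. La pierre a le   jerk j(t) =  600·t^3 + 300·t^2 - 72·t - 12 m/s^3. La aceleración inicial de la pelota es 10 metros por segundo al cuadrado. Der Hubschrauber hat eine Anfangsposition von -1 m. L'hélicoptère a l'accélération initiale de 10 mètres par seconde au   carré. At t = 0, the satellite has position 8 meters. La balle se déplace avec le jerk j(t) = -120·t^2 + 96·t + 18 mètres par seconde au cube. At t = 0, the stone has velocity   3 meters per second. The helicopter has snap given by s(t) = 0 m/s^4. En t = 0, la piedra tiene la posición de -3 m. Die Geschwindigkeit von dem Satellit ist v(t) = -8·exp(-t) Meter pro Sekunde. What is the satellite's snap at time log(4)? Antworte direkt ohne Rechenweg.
The answer is 2.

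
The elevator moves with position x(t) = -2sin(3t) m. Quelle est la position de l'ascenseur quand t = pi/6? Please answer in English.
We have position x(t) = -2·sin(3·t). Substituting t = pi/6: x(pi/6) = -2.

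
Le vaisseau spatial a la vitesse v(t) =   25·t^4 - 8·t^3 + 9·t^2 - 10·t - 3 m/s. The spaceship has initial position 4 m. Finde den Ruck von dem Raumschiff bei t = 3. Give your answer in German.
Ausgehend von der Geschwindigkeit v(t) = 25·t^4 - 8·t^3 + 9·t^2 - 10·t - 3, nehmen wir 2 Ableitungen. Die Ableitung von der Geschwindigkeit ergibt die Beschleunigung: a(t) = 100·t^3 - 24·t^2 + 18·t - 10. Durch Ableiten von der Beschleunigung erhalten wir den Ruck: j(t) = 300·t^2 - 48·t + 18. Aus der Gleichung für den Ruck j(t) = 300·t^2 - 48·t + 18, setzen wir t = 3 ein und erhalten j = 2574.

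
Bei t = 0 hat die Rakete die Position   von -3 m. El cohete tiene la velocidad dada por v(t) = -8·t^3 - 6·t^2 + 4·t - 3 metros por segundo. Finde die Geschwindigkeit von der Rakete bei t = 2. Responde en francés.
En utilisant v(t) = -8·t^3 - 6·t^2 + 4·t - 3 et en substituant t = 2, nous trouvons v = -83.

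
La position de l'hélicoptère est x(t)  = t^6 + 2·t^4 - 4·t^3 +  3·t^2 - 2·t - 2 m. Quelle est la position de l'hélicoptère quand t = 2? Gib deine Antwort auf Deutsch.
Aus der Gleichung für die Position x(t) = t^6 + 2·t^4 - 4·t^3 + 3·t^2 - 2·t - 2, setzen wir t = 2 ein und erhalten x = 70.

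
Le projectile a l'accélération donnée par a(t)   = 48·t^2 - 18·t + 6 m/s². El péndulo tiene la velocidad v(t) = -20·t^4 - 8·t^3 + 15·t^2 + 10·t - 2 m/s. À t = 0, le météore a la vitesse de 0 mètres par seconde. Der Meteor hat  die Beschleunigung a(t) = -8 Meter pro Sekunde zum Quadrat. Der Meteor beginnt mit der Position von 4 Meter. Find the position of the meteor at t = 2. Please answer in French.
Nous devons intégrer notre équation de l'accélération a(t) = -8 2 fois. L'intégrale de l'accélération, avec v(0) = 0, donne la vitesse: v(t) = -8·t. La primitive de la vitesse, avec x(0) = 4, donne la position: x(t) = 4 - 4·t^2. En utilisant x(t) = 4 - 4·t^2 et en substituant t = 2, nous trouvons x = -12.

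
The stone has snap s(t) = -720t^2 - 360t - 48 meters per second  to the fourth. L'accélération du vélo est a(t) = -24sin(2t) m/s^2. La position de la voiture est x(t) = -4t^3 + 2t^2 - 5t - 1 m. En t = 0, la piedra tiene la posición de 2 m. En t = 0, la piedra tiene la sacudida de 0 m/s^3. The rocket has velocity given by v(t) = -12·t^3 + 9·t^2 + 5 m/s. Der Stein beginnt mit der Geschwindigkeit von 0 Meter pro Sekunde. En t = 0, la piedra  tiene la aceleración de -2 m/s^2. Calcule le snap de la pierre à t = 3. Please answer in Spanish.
Tenemos el snap s(t) = -720·t^2 - 360·t - 48. Sustituyendo t = 3: s(3) = -7608.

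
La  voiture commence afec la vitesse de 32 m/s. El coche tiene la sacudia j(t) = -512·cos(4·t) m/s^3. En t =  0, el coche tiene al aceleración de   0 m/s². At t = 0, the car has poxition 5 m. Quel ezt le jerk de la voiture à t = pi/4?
En utilisant j(t) = -512·cos(4·t) et en substituant t = pi/4, nous trouvons j = 512.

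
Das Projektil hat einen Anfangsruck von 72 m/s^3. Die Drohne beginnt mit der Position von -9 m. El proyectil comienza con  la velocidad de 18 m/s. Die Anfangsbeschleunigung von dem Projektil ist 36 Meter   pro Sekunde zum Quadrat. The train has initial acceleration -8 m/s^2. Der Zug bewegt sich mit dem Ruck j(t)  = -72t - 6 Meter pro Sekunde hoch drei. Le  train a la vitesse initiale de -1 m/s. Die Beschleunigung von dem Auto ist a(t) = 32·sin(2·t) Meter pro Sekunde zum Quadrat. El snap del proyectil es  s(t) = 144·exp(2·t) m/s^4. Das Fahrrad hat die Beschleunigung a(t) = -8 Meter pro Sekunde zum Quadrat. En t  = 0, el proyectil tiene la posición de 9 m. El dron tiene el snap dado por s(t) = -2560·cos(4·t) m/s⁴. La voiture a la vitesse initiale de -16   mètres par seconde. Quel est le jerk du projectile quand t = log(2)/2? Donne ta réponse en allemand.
Wir müssen unsere Gleichung für den Snap s(t) = 144·exp(2·t) 1-mal integrieren. Das Integral von dem Snap, mit j(0) = 72, ergibt den Ruck: j(t) = 72·exp(2·t). Aus der Gleichung für den Ruck j(t) = 72·exp(2·t), setzen wir t = log(2)/2 ein und erhalten j = 144.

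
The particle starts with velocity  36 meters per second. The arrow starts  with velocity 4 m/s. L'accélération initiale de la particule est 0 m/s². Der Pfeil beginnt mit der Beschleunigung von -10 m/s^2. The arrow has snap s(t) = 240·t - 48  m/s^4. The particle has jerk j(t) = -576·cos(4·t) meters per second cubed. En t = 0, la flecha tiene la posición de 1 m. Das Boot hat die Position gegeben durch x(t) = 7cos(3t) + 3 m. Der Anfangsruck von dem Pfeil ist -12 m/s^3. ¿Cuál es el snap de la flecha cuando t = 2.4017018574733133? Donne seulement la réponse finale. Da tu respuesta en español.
El snap en t = 2.4017018574733133 es s = 528.408445793595.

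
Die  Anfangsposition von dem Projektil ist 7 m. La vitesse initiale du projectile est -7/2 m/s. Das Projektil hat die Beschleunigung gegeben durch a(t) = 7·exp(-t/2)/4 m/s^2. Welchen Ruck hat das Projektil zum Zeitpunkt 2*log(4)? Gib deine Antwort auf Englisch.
We must differentiate our acceleration equation a(t) = 7·exp(-t/2)/4 1 time. The derivative of acceleration gives jerk: j(t) = -7·exp(-t/2)/8. Using j(t) = -7·exp(-t/2)/8 and substituting t = 2*log(4), we find j = -7/32.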